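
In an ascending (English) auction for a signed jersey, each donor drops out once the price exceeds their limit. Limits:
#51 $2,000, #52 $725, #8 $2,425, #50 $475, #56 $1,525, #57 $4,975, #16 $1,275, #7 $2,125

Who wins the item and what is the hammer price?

Rule: the price rises until one bidder remains; the winner pays the price at which the last rival dropped out.
Sorting limits: 4,975 (#57) > 2,425 (#8) > 2,125 (#7) > 2,000 (#51) > 1,525 (#56) > 1,275 (#16) > …
Bidding ends when #8 exits at $2,425; #57 takes it.

#57 wins at $2,425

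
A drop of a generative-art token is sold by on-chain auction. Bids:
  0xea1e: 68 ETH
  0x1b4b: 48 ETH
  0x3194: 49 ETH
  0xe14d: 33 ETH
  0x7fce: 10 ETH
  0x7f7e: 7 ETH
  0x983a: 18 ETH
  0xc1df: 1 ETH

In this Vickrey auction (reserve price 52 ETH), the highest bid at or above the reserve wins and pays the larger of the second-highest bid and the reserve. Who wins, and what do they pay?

0xea1e pays 52 ETH

Bids ranked: 68 (0xea1e) > 49 (0x3194) > 48 (0x1b4b) > 33 (0xe14d) > 18 (0x983a) > 10 (0x7fce) > …
0xea1e has the top bid at or above the reserve (68 ETH).
max(second-highest 49 ETH, reserve 52 ETH) = 52 ETH.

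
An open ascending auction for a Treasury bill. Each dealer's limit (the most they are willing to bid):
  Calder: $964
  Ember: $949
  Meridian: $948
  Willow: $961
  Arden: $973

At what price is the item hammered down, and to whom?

Arden wins at $964

Rule: the price rises until one bidder remains; the winner pays the price at which the last rival dropped out.
Limits ranked: 973 (Arden) > 964 (Calder) > 961 (Willow) > 949 (Ember) > 948 (Meridian)
Bidding ends when Calder exits at $964; Arden takes it.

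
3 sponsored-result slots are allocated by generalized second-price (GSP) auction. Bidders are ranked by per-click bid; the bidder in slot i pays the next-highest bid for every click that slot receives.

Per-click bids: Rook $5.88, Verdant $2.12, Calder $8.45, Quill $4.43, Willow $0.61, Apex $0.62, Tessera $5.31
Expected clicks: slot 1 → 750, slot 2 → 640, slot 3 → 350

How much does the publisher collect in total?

Total revenue: $9358.90

Per-click bids in order: $8.45 (Calder) > $5.88 (Rook) > $5.31 (Tessera) > $4.43 (Quill) > …
Slot 1: Calder pays $5.88 × 750 = $4410.00
Slot 2: Rook pays $5.31 × 640 = $3398.40
Slot 3: Tessera pays $4.43 × 350 = $1550.50
Total = $9358.90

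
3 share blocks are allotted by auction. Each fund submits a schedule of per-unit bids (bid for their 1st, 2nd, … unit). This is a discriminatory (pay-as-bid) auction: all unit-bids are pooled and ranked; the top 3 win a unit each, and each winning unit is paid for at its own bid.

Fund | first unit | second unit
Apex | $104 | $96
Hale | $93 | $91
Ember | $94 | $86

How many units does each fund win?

Pooled unit-bids ranked (top 3): 104 (Apex-1), 96 (Apex-2), 94 (Ember-1)
Next rejected bid: $93 (not a price — pay-as-bid).
Allocation: Apex 2, Ember 1.

Apex 2, Ember 1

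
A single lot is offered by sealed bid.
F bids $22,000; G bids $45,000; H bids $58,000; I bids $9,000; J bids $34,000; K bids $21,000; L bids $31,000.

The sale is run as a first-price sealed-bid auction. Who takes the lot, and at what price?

Bids ranked: 58,000 (H) > 45,000 (G) > 34,000 (J) > 31,000 (L) > 22,000 (F) > 21,000 (K) > …
H is highest → pays own bid, $58,000.

H pays $58,000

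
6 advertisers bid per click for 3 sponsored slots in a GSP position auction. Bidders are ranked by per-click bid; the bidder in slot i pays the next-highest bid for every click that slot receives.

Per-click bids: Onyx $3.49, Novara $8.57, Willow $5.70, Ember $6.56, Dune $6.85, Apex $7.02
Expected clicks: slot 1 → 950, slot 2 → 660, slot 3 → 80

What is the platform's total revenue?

Per-click bids in order: $8.57 (Novara) > $7.02 (Apex) > $6.85 (Dune) > $6.56 (Ember) > …
Slot 1: Novara pays $7.02 × 950 = $6669.00
Slot 2: Apex pays $6.85 × 660 = $4521.00
Slot 3: Dune pays $6.56 × 80 = $524.80
Total = $11714.80

Total revenue: $11714.80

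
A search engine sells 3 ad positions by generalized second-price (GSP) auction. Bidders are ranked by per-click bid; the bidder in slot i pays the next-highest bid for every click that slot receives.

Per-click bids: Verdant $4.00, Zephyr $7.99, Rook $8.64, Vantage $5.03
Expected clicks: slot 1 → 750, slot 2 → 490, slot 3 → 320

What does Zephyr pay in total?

Per-click bids in order: $8.64 (Rook) > $7.99 (Zephyr) > $5.03 (Vantage) > $4.00 (Verdant)
Zephyr holds slot 2 → pays next bid $5.03 × 490 clicks = $2464.70.

Zephyr pays $2464.70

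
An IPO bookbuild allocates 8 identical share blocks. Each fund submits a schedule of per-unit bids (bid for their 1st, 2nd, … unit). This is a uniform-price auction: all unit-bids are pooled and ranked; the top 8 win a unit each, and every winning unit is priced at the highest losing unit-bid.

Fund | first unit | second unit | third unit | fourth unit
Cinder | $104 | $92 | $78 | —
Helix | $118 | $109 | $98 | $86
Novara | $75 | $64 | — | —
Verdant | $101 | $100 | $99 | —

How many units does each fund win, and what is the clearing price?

Merging the schedules and taking the best 8: 118 (Helix-1), 109 (Helix-2), 104 (Cinder-1), 101 (Verdant-1), 100 (Verdant-2), 99 (Verdant-3), 98 (Helix-3), 92 (Cinder-2)
The (k+1)-th unit-bid is $86.
Allocation: Cinder 2, Helix 3, Verdant 3.

Cinder 2, Helix 3, Verdant 3; clearing price $86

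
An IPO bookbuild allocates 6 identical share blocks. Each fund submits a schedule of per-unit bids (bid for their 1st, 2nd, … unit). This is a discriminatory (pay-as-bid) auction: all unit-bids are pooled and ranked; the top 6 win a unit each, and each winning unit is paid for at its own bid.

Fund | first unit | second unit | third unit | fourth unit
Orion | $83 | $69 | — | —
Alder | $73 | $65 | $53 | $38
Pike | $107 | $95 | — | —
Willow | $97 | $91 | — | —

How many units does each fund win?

Pooled unit-bids ranked (top 6): 107 (Pike-1), 97 (Willow-1), 95 (Pike-2), 91 (Willow-2), 83 (Orion-1), 73 (Alder-1)
Next rejected bid: $69 (not a price — pay-as-bid).
Allocation: Alder 1, Orion 1, Pike 2, Willow 2.

Alder 1, Orion 1, Pike 2, Willow 2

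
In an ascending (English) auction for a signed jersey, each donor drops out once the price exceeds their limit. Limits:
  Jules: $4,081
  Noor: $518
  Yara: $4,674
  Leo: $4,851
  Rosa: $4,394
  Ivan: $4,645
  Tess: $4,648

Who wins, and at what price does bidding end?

Leo wins at $4,674

Limits in order: 4,851 (Leo) > 4,674 (Yara) > 4,648 (Tess) > 4,645 (Ivan) > 4,394 (Rosa) > 4,081 (Jules) > …
Yara is the last rival to drop out, at $4,674; Leo remains and wins at that price.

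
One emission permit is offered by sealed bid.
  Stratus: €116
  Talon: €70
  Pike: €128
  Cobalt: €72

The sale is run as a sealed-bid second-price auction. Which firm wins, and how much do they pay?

Pike pays €116

Bids in order: 128 (Pike) > 116 (Stratus) > 72 (Cobalt) > 70 (Talon)
Pike is highest; pays the second-highest bid, €116.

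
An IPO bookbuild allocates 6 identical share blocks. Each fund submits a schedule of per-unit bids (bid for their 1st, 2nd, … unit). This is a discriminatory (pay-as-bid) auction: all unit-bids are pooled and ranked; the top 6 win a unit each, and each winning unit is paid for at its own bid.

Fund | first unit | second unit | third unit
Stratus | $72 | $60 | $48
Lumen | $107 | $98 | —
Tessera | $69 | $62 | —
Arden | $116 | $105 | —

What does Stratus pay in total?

All unit-bids, highest first — top 6: 116 (Arden-1), 107 (Lumen-1), 105 (Arden-2), 98 (Lumen-2), 72 (Stratus-1), 69 (Tessera-1)
Next rejected bid: $62 (not a price — pay-as-bid).
Stratus's winning unit-bids: 72 = $72.

Stratus pays $72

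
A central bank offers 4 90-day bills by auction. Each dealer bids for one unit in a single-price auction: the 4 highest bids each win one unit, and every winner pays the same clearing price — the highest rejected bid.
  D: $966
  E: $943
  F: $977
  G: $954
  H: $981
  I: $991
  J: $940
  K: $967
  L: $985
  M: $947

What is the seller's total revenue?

Total revenue: $3,868

Ordering the bids: 991 (I), 985 (L), 981 (H), 977 (F), 967 (K), 966 (D), …
Top 4: I, L, H, F.
First losing bid is K's $967, which sets the uniform price.
Total revenue = 4 × $967 = $3,868.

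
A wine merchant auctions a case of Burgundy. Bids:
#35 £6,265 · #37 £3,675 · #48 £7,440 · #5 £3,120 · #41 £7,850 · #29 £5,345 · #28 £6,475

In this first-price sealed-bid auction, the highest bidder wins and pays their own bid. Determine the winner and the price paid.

Bids ranked: 7,850 (#41) > 7,440 (#48) > 6,475 (#28) > 6,265 (#35) > 5,345 (#29) > 3,675 (#37) > …
#41 has the highest bid and pays exactly that: £7,850.

#41 pays £7,850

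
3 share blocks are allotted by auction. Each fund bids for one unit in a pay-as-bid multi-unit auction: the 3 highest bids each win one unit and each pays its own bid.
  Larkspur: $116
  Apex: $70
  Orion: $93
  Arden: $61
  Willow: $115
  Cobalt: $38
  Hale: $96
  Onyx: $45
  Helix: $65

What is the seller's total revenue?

Sorting: 116 (Larkspur), 115 (Willow), 96 (Hale), 93 (Orion), 70 (Apex), …
The 3 highest are Larkspur, Willow, Hale.
Total revenue = 116 + 115 + 96 = $327.

Total revenue: $327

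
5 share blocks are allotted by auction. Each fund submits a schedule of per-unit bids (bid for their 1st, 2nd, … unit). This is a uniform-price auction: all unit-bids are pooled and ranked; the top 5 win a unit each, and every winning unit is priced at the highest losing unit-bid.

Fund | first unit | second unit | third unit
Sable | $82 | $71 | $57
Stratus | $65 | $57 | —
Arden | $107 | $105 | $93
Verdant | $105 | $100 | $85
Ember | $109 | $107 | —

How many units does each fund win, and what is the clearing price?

Merging the schedules and taking the best 5: 109 (Ember-1), 107 (Arden-1), 107 (Ember-2), 105 (Arden-2), 105 (Verdant-1)
The (k+1)-th unit-bid is $100.
Allocation: Arden 2, Ember 2, Verdant 1.

Arden 2, Ember 2, Verdant 1; clearing price $100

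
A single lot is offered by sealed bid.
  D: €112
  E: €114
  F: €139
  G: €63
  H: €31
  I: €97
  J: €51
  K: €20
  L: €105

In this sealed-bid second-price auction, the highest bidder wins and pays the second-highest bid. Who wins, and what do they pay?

F pays €114

Rule: the highest bidder wins and pays the second-highest bid.
Sorting bids: 139 (F) > 114 (E) > 112 (D) > 105 (L) > 97 (I) > 63 (G) > …
Second-price: F pays E's bid of €114.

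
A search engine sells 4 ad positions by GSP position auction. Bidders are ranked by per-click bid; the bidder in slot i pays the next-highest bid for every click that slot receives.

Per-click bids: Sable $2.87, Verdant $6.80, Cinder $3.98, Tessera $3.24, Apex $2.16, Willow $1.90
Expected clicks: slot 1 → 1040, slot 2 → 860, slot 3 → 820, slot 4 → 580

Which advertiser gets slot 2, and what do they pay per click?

Cinder; $3.24 per click

Ranked by bid: $6.80 (Verdant) > $3.98 (Cinder) > $3.24 (Tessera) > $2.87 (Sable) > $2.16 (Apex) > …
Slot 2 goes to the second-ranked bidder, Cinder, who pays the next bid down: $3.24/click.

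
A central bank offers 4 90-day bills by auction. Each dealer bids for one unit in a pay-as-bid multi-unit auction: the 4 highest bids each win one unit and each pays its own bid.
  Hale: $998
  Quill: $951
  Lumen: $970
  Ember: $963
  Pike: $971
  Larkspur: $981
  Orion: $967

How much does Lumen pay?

Sorting: 998 (Hale), 981 (Larkspur), 971 (Pike), 970 (Lumen), 967 (Orion), 963 (Ember), …
Winners (4 units): Hale, Larkspur, Pike, Lumen.
Lumen wins → own bid $970.

Lumen pays $970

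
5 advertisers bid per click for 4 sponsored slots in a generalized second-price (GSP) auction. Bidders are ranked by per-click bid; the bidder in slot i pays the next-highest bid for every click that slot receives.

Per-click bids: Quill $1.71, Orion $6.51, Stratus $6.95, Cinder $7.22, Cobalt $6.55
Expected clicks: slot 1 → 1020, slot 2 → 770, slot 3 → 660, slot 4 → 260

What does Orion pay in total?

Orion pays $444.60

Sorting advertisers: $7.22 (Cinder) > $6.95 (Stratus) > $6.55 (Cobalt) > $6.51 (Orion) > $1.71 (Quill)
Orion holds slot 4 → pays next bid $1.71 × 260 clicks = $444.60.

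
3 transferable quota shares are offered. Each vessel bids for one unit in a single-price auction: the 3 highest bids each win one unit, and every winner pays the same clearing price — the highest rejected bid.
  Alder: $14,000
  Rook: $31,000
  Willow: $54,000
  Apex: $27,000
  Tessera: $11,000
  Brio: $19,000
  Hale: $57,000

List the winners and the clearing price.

Bids ranked high→low: 57,000 (Hale), 54,000 (Willow), 31,000 (Rook), 27,000 (Apex), 19,000 (Brio), …
Winners (3 units): Hale, Willow, Rook.
First losing bid is Apex's $27,000, which sets the uniform price.

Hale, Willow, Rook; each pays $27,000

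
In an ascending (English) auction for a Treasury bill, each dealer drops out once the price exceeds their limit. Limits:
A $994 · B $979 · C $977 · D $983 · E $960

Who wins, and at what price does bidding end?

Sorting limits: 994 (A) > 983 (D) > 979 (B) > 977 (C) > 960 (E)
D is the last rival to drop out, at $983; A remains and wins at that price.

A wins at $983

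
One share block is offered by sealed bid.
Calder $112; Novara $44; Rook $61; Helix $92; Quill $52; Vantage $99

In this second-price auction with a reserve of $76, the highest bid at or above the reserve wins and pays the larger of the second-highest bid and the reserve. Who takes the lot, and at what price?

Calder pays $99

Bids in order: 112 (Calder) > 99 (Vantage) > 92 (Helix) > 61 (Rook) > 52 (Quill) > 44 (Novara)
Highest eligible bid: Calder at $112.
max(second-highest $99, reserve $76) = $99; the reserve does not bind.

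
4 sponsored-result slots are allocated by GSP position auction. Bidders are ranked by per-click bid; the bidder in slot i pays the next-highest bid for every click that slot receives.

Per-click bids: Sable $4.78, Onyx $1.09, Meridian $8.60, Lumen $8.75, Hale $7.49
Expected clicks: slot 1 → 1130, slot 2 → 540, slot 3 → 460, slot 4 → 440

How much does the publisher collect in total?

Total revenue: $16441.00

Sorting advertisers: $8.75 (Lumen) > $8.60 (Meridian) > $7.49 (Hale) > $4.78 (Sable) > $1.09 (Onyx)
Slot 1: Lumen pays $8.60 × 1130 = $9718.00
Slot 2: Meridian pays $7.49 × 540 = $4044.60
Slot 3: Hale pays $4.78 × 460 = $2198.80
Slot 4: Sable pays $1.09 × 440 = $479.60
Total = $16441.00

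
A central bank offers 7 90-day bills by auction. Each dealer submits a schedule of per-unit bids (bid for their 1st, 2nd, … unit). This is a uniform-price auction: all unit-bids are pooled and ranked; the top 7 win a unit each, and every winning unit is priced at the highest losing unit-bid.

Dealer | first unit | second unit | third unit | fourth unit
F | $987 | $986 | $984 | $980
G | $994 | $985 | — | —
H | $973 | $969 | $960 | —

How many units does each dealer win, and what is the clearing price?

Merging the schedules and taking the best 7: 994 (G-1), 987 (F-1), 986 (F-2), 985 (G-2), 984 (F-3), 980 (F-4), 973 (H-1)
Highest rejected unit-bid = $969.
Allocation: F 4, G 2, H 1.

F 4, G 2, H 1; clearing price $969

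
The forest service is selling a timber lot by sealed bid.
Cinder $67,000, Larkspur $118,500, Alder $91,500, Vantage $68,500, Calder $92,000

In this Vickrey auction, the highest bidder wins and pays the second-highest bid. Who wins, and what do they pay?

Larkspur pays $92,000

Bids ranked: 118,500 (Larkspur) > 92,000 (Calder) > 91,500 (Alder) > 68,500 (Vantage) > 67,000 (Cinder)
Larkspur wins with the highest bid; price is set by the runner-up at $92,000.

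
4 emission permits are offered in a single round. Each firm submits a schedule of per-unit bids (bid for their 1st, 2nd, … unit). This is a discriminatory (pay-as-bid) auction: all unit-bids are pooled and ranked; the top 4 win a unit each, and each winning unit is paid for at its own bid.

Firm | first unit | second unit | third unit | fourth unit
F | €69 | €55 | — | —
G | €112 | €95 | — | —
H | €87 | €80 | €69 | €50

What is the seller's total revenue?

Merging the schedules and taking the best 4: 112 (G-1), 95 (G-2), 87 (H-1), 80 (H-2)
Next rejected bid: €69 (not a price — pay-as-bid).
Each winning unit pays its own bid.
Revenue = 112 + 95 + 87 + 80 = €374.

Total revenue: €374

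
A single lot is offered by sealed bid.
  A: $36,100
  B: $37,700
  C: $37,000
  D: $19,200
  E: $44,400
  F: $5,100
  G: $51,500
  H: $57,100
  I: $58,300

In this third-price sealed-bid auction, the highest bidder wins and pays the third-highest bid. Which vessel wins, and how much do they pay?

Bids in order: 58,300 (I) > 57,100 (H) > 51,500 (G) > 44,400 (E) > 37,700 (B) > 37,000 (C) > …
I is highest; pays the third-highest bid, $51,500.

I pays $51,500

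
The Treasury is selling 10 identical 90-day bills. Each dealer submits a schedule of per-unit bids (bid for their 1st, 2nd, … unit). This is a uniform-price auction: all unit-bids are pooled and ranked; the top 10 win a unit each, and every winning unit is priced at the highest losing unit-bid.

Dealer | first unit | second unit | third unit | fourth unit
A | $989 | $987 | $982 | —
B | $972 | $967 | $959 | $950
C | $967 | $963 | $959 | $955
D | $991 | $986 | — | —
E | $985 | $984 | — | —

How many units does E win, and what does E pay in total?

Merging the schedules and taking the best 10: 991 (D-1), 989 (A-1), 987 (A-2), 986 (D-2), 985 (E-1), 984 (E-2), 982 (A-3), 972 (B-1), 967 (B-2), 967 (C-1)
The (k+1)-th unit-bid is $963.
E wins 2 unit(s) at $963 each.

E: 2 units, pays $1,926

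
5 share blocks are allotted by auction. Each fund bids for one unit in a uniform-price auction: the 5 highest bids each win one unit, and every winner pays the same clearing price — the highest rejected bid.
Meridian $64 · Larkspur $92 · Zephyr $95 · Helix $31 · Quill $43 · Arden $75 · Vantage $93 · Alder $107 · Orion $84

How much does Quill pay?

Quill pays $0

Sorting: 107 (Alder), 95 (Zephyr), 93 (Vantage), 92 (Larkspur), 84 (Orion), 75 (Arden), 64 (Meridian), …
Winners (5 units): Alder, Zephyr, Vantage, Larkspur, Orion.
Clearing price = highest rejected bid = $75.
Quill does not win → pays $0.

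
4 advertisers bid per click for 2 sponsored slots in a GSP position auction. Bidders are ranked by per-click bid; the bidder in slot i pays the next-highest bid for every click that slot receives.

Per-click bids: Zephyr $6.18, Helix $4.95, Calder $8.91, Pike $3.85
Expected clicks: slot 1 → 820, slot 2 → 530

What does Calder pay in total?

Calder pays $5067.60

Sorting advertisers: $8.91 (Calder) > $6.18 (Zephyr) > $4.95 (Helix) > …
Calder holds slot 1 → pays next bid $6.18 × 820 clicks = $5067.60.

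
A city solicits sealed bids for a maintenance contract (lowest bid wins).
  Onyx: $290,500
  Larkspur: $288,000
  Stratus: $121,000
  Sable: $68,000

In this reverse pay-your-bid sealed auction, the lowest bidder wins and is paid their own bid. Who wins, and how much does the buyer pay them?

Sable is paid $68,000

Reverse pay-your-bid sealed auction: the lowest bidder wins and is paid their own bid.
Bids in order: 68,000 (Sable) < 121,000 (Stratus) < 288,000 (Larkspur) < 290,500 (Onyx)
Sable is lowest → is paid own bid, $68,000.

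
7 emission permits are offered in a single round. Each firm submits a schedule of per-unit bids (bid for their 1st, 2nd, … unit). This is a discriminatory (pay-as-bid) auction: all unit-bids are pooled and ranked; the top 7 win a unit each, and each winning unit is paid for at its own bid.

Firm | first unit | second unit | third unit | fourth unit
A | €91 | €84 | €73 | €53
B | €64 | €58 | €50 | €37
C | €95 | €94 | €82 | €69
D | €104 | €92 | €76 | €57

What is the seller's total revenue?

Total revenue: €642

Pooled unit-bids ranked (top 7): 104 (D-1), 95 (C-1), 94 (C-2), 92 (D-2), 91 (A-1), 84 (A-2), 82 (C-3)
Next rejected bid: €76 (not a price — pay-as-bid).
Each winning unit pays its own bid.
Revenue = 104 + 95 + 94 + 92 + 91 + 84 + 82 = €642.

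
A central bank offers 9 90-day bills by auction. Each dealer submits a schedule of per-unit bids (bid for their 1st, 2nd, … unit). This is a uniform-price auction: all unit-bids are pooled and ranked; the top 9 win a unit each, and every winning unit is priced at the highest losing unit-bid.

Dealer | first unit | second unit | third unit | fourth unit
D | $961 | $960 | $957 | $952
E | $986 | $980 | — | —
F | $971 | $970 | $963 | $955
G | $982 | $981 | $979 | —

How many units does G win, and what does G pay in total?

G: 3 units, pays $2,880

Pooled unit-bids ranked (top 9): 986 (E-1), 982 (G-1), 981 (G-2), 980 (E-2), 979 (G-3), 971 (F-1), 970 (F-2), 963 (F-3), 961 (D-1)
The (k+1)-th unit-bid is $960.
G wins 3 unit(s) at $960 each.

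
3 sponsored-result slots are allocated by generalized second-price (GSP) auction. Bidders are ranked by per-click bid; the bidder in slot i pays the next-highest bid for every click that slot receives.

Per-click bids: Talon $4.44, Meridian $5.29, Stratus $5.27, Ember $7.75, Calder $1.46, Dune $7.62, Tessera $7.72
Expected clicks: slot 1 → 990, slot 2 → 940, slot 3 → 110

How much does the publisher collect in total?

Total revenue: $15387.50

Per-click bids in order: $7.75 (Ember) > $7.72 (Tessera) > $7.62 (Dune) > $5.29 (Meridian) > …
Slot 1: Ember pays $7.72 × 990 = $7642.80
Slot 2: Tessera pays $7.62 × 940 = $7162.80
Slot 3: Dune pays $5.29 × 110 = $581.90
Total = $15387.50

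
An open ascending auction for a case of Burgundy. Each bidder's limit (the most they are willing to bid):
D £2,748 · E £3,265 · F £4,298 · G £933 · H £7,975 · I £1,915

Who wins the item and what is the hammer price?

Limits ranked: 7,975 (H) > 4,298 (F) > 3,265 (E) > 2,748 (D) > 1,915 (I) > 933 (G)
Once the price passes £4,298, only H is left; the hammer falls at F's limit of £4,298.

H wins at £4,298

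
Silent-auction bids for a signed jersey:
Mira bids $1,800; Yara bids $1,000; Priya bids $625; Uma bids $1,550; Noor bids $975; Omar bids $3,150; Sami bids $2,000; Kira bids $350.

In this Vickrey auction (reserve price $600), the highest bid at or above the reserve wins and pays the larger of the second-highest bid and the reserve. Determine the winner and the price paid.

Omar pays $2,000

Bids in order: 3,150 (Omar) > 2,000 (Sami) > 1,800 (Mira) > 1,550 (Uma) > 1,000 (Yara) > 975 (Noor) > …
Omar has the top bid at or above the reserve ($3,150).
Second-highest bid $2,000 exceeds the reserve $600 → payment $2,000.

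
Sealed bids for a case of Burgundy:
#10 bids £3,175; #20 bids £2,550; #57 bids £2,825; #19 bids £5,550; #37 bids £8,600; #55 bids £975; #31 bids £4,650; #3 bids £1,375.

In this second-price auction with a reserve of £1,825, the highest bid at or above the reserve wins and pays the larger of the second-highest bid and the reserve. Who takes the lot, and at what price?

Sorting bids: 8,600 (#37) > 5,550 (#19) > 4,650 (#31) > 3,175 (#10) > 2,825 (#57) > 2,550 (#20) > …
Highest eligible bid: #37 at £8,600.
max(second-highest £5,550, reserve £1,825) = £5,550; the reserve does not bind.

#37 pays £5,550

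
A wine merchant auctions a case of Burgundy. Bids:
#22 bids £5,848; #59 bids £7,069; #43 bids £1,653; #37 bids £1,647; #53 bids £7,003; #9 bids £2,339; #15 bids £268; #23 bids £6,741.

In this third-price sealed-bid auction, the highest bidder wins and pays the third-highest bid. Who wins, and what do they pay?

Third-price sealed-bid auction: the highest bidder wins and pays the third-highest bid.
Sorting bids: 7,069 (#59) > 7,003 (#53) > 6,741 (#23) > 5,848 (#22) > 2,339 (#9) > 1,653 (#43) > …
#59 wins; payment is bid #3 in the ranking = £6,741.

#59 pays £6,741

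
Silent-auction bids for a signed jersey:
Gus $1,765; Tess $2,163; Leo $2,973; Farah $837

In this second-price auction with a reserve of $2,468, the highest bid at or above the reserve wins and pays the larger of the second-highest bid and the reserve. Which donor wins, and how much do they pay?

Leo pays $2,468

Sorting bids: 2,973 (Leo) > 2,163 (Tess) > 1,765 (Gus) > 837 (Farah)
Leo has the top bid at or above the reserve ($2,973).
Second-highest bid $2,163 is below the reserve $2,468, so the reserve binds → payment $2,468.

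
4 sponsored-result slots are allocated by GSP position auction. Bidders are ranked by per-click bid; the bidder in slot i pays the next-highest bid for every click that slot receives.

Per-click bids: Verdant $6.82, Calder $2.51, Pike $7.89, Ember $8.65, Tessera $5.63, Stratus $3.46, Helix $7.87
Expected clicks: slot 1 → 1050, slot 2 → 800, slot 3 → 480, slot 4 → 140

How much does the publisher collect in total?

Total revenue: $18642.30

Sorting advertisers: $8.65 (Ember) > $7.89 (Pike) > $7.87 (Helix) > $6.82 (Verdant) > $5.63 (Tessera) > …
Slot 1: Ember pays $7.89 × 1050 = $8284.50
Slot 2: Pike pays $7.87 × 800 = $6296.00
Slot 3: Helix pays $6.82 × 480 = $3273.60
Slot 4: Verdant pays $5.63 × 140 = $788.20
Total = $18642.30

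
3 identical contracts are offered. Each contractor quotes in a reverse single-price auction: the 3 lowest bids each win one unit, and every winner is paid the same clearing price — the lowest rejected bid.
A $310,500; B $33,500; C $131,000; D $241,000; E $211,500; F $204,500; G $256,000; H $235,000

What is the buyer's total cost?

Total cost: $634,500

Ordering the bids: 33,500 (B), 131,000 (C), 204,500 (F), 211,500 (E), 235,000 (H), …
Winners (3 units): B, C, F.
Clearing price = lowest rejected bid = $211,500.
Total cost = 3 × $211,500 = $634,500.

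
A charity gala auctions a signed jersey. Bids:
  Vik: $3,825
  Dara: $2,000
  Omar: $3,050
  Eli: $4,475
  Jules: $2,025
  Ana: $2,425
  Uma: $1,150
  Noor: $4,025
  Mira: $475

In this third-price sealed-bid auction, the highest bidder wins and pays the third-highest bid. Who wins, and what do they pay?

Eli pays $3,825

Bids ranked: 4,475 (Eli) > 4,025 (Noor) > 3,825 (Vik) > 3,050 (Omar) > 2,425 (Ana) > 2,025 (Jules) > …
Eli wins; payment is bid #3 in the ranking = $3,825.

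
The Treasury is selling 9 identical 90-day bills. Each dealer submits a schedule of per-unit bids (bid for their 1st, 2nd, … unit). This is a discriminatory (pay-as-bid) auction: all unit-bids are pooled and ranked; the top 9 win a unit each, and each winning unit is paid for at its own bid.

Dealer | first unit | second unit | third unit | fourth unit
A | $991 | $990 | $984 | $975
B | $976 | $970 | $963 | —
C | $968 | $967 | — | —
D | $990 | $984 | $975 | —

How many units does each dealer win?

All unit-bids, highest first — top 9: 991 (A-1), 990 (A-2), 990 (D-1), 984 (A-3), 984 (D-2), 976 (B-1), 975 (A-4), 975 (D-3), 970 (B-2)
Next rejected bid: $968 (not a price — pay-as-bid).
Allocation: A 4, B 2, D 3.

A 4, B 2, D 3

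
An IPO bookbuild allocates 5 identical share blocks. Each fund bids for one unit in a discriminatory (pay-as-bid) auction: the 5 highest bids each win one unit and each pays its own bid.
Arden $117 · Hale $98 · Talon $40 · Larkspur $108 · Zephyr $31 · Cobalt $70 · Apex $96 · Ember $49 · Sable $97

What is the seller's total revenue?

Bids ranked high→low: 117 (Arden), 108 (Larkspur), 98 (Hale), 97 (Sable), 96 (Apex), 70 (Cobalt), 49 (Ember), …
The 5 highest are Arden, Larkspur, Hale, Sable, Apex.
Total revenue = 117 + 108 + 98 + 97 + 96 = $516.

Total revenue: $516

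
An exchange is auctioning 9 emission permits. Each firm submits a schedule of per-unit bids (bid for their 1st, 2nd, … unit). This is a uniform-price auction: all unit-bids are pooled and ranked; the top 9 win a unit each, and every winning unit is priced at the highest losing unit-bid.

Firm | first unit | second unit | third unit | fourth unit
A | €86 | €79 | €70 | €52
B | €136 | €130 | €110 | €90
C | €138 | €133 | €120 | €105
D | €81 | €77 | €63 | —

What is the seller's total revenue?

Total revenue: €729

Merging the schedules and taking the best 9: 138 (C-1), 136 (B-1), 133 (C-2), 130 (B-2), 120 (C-3), 110 (B-3), 105 (C-4), 90 (B-4), 86 (A-1)
Highest rejected unit-bid = €81.
Allocation: A 1, B 4, C 4. Every unit priced at €81.
Revenue = 9 × 81 = €729.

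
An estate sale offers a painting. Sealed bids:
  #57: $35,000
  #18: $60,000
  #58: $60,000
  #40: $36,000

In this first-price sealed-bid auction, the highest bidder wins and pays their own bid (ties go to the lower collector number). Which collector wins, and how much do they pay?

#18 pays $60,000

Bids in order: 60,000 (#18) > 60,000 (#58) > 36,000 (#40) > 35,000 (#57)
Tie at $60,000 → #18 wins by tie-break.
First-price: #18 pays what they bid, $60,000.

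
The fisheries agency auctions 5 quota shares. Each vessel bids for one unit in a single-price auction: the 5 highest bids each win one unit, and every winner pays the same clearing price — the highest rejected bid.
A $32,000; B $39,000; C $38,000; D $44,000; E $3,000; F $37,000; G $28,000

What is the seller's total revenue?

Bids ranked high→low: 44,000 (D), 39,000 (B), 38,000 (C), 37,000 (F), 32,000 (A), 28,000 (G), 3,000 (E)
Winners (5 units): D, B, C, F, A.
Clearing price = highest rejected bid = $28,000.
Total revenue = 5 × $28,000 = $140,000.

Total revenue: $140,000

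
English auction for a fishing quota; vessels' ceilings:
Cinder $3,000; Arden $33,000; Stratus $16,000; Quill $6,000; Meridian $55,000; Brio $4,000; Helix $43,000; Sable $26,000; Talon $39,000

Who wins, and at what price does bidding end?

Meridian wins at $43,000

Rule: the price rises until one bidder remains; the winner pays the price at which the last rival dropped out.
Sorting limits: 55,000 (Meridian) > 43,000 (Helix) > 39,000 (Talon) > 33,000 (Arden) > 26,000 (Sable) > 16,000 (Stratus) > …
Once the price passes $43,000, only Meridian is left; the hammer falls at Helix's limit of $43,000.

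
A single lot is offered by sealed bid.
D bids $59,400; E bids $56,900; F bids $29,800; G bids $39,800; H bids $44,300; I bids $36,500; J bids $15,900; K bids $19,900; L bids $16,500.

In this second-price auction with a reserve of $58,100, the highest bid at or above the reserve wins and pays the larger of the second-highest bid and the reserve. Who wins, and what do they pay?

D pays $58,100

Bids ranked: 59,400 (D) > 56,900 (E) > 44,300 (H) > 39,800 (G) > 36,500 (I) > 29,800 (F) > …
Highest eligible bid: D at $59,400.
max(second-highest $56,900, reserve $58,100) = $58,100.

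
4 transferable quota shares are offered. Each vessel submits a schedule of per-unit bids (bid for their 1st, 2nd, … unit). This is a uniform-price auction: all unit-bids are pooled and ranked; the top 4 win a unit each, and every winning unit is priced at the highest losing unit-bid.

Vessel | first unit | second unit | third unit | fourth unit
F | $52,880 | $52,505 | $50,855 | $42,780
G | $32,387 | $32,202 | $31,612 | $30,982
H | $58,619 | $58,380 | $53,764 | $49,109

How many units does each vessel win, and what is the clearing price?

Pooled unit-bids ranked (top 4): 58,619 (H-1), 58,380 (H-2), 53,764 (H-3), 52,880 (F-1)
The (k+1)-th unit-bid is $52,505.
Allocation: F 1, H 3.

F 1, H 3; clearing price $52,505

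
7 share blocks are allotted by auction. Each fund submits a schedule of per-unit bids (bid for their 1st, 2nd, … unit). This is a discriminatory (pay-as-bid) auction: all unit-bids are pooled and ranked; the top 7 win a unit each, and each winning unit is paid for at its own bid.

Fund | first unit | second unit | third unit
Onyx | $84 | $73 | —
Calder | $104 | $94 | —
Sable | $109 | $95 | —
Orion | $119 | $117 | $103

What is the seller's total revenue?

Total revenue: $741

Pooled unit-bids ranked (top 7): 119 (Orion-1), 117 (Orion-2), 109 (Sable-1), 104 (Calder-1), 103 (Orion-3), 95 (Sable-2), 94 (Calder-2)
Next rejected bid: $84 (not a price — pay-as-bid).
Each winning unit pays its own bid.
Revenue = 119 + 117 + 109 + 104 + 103 + 95 + 94 = $741.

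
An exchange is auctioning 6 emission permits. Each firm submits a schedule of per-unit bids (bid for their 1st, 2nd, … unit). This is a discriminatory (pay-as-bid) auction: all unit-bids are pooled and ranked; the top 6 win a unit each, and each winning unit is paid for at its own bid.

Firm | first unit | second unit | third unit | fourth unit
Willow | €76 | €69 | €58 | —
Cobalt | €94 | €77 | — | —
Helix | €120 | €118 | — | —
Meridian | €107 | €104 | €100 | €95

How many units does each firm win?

Helix 2, Meridian 4

All unit-bids, highest first — top 6: 120 (Helix-1), 118 (Helix-2), 107 (Meridian-1), 104 (Meridian-2), 100 (Meridian-3), 95 (Meridian-4)
Next rejected bid: €94 (not a price — pay-as-bid).
Allocation: Helix 2, Meridian 4.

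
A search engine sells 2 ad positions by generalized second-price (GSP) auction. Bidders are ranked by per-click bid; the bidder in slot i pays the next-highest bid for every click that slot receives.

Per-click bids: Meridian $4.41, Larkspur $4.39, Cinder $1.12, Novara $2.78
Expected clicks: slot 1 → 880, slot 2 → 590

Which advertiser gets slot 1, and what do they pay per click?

Meridian; $4.39 per click

Sorting advertisers: $4.41 (Meridian) > $4.39 (Larkspur) > $2.78 (Novara) > …
Slot 1 goes to the first-ranked bidder, Meridian, who pays the next bid down: $4.39/click.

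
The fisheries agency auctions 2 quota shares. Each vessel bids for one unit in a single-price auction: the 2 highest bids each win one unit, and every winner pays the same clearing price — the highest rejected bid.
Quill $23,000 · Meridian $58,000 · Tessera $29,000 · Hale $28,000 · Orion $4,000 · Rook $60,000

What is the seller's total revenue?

Ordering the bids: 60,000 (Rook), 58,000 (Meridian), 29,000 (Tessera), 28,000 (Hale), …
Top 2: Rook, Meridian.
First losing bid is Tessera's $29,000, which sets the uniform price.
Total revenue = 2 × $29,000 = $58,000.

Total revenue: $58,000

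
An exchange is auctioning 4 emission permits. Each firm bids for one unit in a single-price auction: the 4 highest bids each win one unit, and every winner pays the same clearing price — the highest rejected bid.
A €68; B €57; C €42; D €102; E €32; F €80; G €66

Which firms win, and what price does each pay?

D, F, A, G; each pays €57

Bids ranked high→low: 102 (D), 80 (F), 68 (A), 66 (G), 57 (B), 42 (C), …
Winners (4 units): D, F, A, G.
Highest unsuccessful bid: €57 → clearing price.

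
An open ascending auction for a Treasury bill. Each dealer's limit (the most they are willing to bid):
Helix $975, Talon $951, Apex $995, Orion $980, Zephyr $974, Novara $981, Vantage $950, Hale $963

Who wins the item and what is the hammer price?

Rule: the price rises until one bidder remains; the winner pays the price at which the last rival dropped out.
Limits ranked: 995 (Apex) > 981 (Novara) > 980 (Orion) > 975 (Helix) > 974 (Zephyr) > 963 (Hale) > …
Once the price passes $981, only Apex is left; the hammer falls at Novara's limit of $981.

Apex wins at $981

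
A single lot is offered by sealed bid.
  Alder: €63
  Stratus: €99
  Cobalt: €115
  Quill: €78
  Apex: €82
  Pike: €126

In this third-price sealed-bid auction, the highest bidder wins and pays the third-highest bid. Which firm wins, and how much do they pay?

Third-price sealed-bid auction: the highest bidder wins and pays the third-highest bid.
Bids ranked: 126 (Pike) > 115 (Cobalt) > 99 (Stratus) > 82 (Apex) > 78 (Quill) > 63 (Alder)
Pike wins; payment is bid #3 in the ranking = €99.

Pike pays €99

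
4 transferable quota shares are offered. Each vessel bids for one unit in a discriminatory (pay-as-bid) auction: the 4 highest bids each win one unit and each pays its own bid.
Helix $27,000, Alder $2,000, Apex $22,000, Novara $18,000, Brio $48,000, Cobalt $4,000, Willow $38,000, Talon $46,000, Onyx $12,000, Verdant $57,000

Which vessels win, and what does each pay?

Verdant $57,000, Brio $48,000, Talon $46,000, Willow $38,000

Ordering the bids: 57,000 (Verdant), 48,000 (Brio), 46,000 (Talon), 38,000 (Willow), 27,000 (Helix), 22,000 (Apex), …
Top 4: Verdant, Brio, Talon, Willow.
Each winner pays its own bid: Verdant $57,000, Brio $48,000, Talon $46,000, Willow $38,000.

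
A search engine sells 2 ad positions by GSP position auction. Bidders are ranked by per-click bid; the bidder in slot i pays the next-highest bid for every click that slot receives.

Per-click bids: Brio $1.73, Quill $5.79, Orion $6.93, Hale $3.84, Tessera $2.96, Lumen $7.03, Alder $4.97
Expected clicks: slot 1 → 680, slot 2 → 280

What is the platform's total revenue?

Total revenue: $6333.60

Per-click bids in order: $7.03 (Lumen) > $6.93 (Orion) > $5.79 (Quill) > …
Slot 1: Lumen pays $6.93 × 680 = $4712.40
Slot 2: Orion pays $5.79 × 280 = $1621.20
Total = $6333.60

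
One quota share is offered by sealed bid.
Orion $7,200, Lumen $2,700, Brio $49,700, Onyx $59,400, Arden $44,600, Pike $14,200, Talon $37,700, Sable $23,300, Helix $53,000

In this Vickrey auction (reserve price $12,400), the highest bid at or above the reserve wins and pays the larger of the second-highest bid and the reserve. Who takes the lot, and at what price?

Bids in order: 59,400 (Onyx) > 53,000 (Helix) > 49,700 (Brio) > 44,600 (Arden) > 37,700 (Talon) > 23,300 (Sable) > …
Onyx has the top bid at or above the reserve ($59,400).
max(second-highest $53,000, reserve $12,400) = $53,000; the reserve does not bind.

Onyx pays $53,000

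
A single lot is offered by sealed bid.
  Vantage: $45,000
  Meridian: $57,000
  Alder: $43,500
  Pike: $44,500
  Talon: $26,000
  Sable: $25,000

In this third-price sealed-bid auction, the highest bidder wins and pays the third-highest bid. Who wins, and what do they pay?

Meridian pays $44,500

Third-price sealed-bid auction: the highest bidder wins and pays the third-highest bid.
Bids in order: 57,000 (Meridian) > 45,000 (Vantage) > 44,500 (Pike) > 43,500 (Alder) > 26,000 (Talon) > 25,000 (Sable)
Meridian wins; payment is bid #3 in the ranking = $44,500.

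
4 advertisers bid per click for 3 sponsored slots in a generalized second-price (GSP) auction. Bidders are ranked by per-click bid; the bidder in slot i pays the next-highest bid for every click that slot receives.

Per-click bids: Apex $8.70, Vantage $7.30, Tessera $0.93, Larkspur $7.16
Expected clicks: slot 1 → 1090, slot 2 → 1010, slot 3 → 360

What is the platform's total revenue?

Sorting advertisers: $8.70 (Apex) > $7.30 (Vantage) > $7.16 (Larkspur) > $0.93 (Tessera)
Slot 1: Apex pays $7.30 × 1090 = $7957.00
Slot 2: Vantage pays $7.16 × 1010 = $7231.60
Slot 3: Larkspur pays $0.93 × 360 = $334.80
Total = $15523.40

Total revenue: $15523.40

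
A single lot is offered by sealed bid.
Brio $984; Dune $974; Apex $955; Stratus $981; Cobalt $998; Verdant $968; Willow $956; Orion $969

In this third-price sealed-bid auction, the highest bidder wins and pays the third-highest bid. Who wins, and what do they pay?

Cobalt pays $981

Bids in order: 998 (Cobalt) > 984 (Brio) > 981 (Stratus) > 974 (Dune) > 969 (Orion) > 968 (Verdant) > …
Cobalt wins; payment is bid #3 in the ranking = $981.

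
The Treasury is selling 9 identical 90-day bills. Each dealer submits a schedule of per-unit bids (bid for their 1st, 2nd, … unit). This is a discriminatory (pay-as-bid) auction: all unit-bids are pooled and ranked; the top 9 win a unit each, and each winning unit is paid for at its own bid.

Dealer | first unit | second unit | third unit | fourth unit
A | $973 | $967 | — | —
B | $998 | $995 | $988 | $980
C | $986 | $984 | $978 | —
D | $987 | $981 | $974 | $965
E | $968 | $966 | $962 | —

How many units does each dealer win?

Merging the schedules and taking the best 9: 998 (B-1), 995 (B-2), 988 (B-3), 987 (D-1), 986 (C-1), 984 (C-2), 981 (D-2), 980 (B-4), 978 (C-3)
Next rejected bid: $974 (not a price — pay-as-bid).
Allocation: B 4, C 3, D 2.

B 4, C 3, D 2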